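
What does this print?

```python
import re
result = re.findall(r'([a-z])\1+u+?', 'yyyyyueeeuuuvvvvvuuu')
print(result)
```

`\1` has to match the exact text group 1 already captured.
Scanning left to right: at [0:6] match 'yyyyyu', group 1 = 'y'; at [6:10] match 'eeeu', group 1 = 'e'; at [12:18] match 'vvvvvu', group 1 = 'v'.
One capturing group, so `findall` returns just the captured substring from each match — 3 in all.

['y', 'e', 'v']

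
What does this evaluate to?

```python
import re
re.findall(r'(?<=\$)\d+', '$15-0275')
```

The lookaround is zero-width — it requires the adjacent text to match without consuming it, so the asserted text isn't part of the match.
Walking the string: at [1:3] → '15'.
With no groups in the pattern, `findall` gives back each whole match — 1 here.

['15']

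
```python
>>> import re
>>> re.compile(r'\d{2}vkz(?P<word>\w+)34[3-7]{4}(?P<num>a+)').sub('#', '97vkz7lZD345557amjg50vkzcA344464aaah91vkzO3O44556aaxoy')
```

The pattern matches exactly 2 of a digit, then the literal 'vkz'; then one or more of a word character (captured as 'word'); then the literal '34', then exactly 4 of a character in [3-7]; then one or more of a literal 'a' (captured as 'num').
Matches: at [0:35] → '97vkz7lZD345557amjg50vkzcA344464aaa'.
Each match is replaced by '#'.

'#h91vkzO3O44556aaxoy'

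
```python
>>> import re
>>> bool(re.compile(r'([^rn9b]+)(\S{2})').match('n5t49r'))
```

False

The pattern matches one or more of any character except [rn9b] (captured); then exactly 2 of a non-whitespace character (captured).
`re.match` only tries the pattern at the start of the string.
Here the pattern fails at index 0, so the call returns None, and `bool(None)` is False.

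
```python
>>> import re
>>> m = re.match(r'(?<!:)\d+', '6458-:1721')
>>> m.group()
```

'6458'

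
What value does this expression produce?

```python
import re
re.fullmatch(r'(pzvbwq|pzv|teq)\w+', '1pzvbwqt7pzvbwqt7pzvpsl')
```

None

For `fullmatch`, every character of the input must be accounted for by the pattern.
Here the pattern can't cover the whole string, so the call returns None.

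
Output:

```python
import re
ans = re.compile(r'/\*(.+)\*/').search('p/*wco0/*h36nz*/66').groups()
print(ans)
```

('wco0/*h36nz',)

The match spans [1:16] → '/*wco0/*h36nz*/'.
Captured: group 1 = 'wco0/*h36nz'.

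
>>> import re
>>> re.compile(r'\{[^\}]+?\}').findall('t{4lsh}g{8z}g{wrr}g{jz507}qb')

Since nothing is captured, `findall` lists the 4 matched substrings directly.

['{4lsh}', '{8z}', '{wrr}', '{jz507}']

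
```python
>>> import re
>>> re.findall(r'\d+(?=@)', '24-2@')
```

['2']

Lookahead/lookbehind check context without consuming it, so the matched span excludes the asserted characters.
No capturing groups, so `findall` returns the 1 full match string.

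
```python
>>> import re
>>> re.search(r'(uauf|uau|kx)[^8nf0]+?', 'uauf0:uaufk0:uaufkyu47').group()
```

Unlike `match`, `search` isn't anchored — it looks for the pattern anywhere in the string.
The match spans [6:11] → 'uaufk'.
Captured: group 1 = 'uauf'.

'uaufk'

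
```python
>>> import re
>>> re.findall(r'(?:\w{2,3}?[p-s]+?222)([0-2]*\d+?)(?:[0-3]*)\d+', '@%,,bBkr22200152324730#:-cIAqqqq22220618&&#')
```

['0015', '206']

Pattern: 2 to 3 of a word character (lazy), then one or more of a character in [p-s] (lazy), then the literal '222' (non-capturing group); then zero or more of a character in [0-2], then one or more of a digit (lazy) (captured); then zero or more of a character in [0-3] (non-capturing group); then one or more of a digit.
A non-greedy quantifier consumes as few characters as it can — just enough that the remainder of the pattern still matches from where it stops; whatever follows it matches normally.
Walking the string: at [4:22] match 'bBkr22200152324730', group 1 = '0015'; at [25:40] match 'cIAqqqq22220618', group 1 = '206'.
Because there's exactly one group, `findall` drops the full match and keeps group 1 from each hit.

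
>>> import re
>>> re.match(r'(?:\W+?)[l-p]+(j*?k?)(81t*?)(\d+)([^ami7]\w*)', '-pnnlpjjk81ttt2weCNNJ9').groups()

('jjk', '81ttt', '2', 'weCNNJ9')

The match spans [0:22] → '-pnnlpjjk81ttt2weCNNJ9'.
Captured: group 1 = 'jjk', group 2 = '81ttt', group 3 = '2', group 4 = 'weCNNJ9'.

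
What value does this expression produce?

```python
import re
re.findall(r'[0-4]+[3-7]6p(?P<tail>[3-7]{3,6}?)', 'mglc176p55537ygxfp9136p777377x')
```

['555', '777']

Pattern: one or more of a character in [0-4], then a character in [3-7], then the literal '6p'; then 3 to 6 of a character in [3-7] (lazy) (captured as 'tail').
Lazy quantifiers expand one character at a time until the remainder of the pattern can match.
Walking the string: at [4:11] match '176p555', group 1 = '555'; at [19:26] match '136p777', group 1 = '777'.
Because there's exactly one group, `findall` drops the full match and keeps group 1 from each hit.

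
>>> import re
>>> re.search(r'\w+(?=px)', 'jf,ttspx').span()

The `(?=…)`/`(?<=…)` assertion just peeks at neighbouring text; it doesn't advance the match position.
The match spans [3:6] → 'tts'.

(3, 6)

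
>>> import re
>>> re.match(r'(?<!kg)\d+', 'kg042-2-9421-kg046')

None

`match` is anchored at position 0; if the pattern doesn't fit there, it returns None.
Here the string doesn't start with a match, so the call returns None.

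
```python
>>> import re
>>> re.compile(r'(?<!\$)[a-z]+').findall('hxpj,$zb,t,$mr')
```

`(?!…)`/`(?<!…)` only lets a position through if the neighbouring text does NOT match; no characters are consumed.
`findall` yields the raw match text (4 of them) because the pattern has no groups.

['hxpj', 'b', 't', 'r']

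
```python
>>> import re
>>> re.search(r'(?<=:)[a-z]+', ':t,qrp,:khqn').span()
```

(1, 2)

The positive lookaround only admits positions where the adjacent text matches; those characters stay outside the span.
`re.search` tries every starting position until one works.
The match spans [1:2] → 't'.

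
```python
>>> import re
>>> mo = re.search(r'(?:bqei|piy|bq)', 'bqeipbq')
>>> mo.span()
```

(0, 4)

`|` is ordered: at each position the engine commits to the first alternative that works.
The match spans [0:4] → 'bqei'.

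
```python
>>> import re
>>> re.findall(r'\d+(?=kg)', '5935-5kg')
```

Lookahead/lookbehind check context without consuming it, so the matched span excludes the asserted characters.
No capturing groups, so `findall` returns the 1 full match string.

['5']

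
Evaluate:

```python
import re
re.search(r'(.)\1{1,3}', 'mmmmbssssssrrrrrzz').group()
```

'mmmm'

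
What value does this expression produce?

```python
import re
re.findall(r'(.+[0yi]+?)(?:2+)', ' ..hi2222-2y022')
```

This matches one or more of any character, then one or more of one of [0yi] (lazy) (captured); then one or more of a literal '2' (non-capturing group).
Matches: at [0:15] match ' ..hi2222-2y022', group 1 = ' ..hi2222-2y0'.
Because there's exactly one group, `findall` drops the full match and keeps group 1 from the one hit.

[' ..hi2222-2y0']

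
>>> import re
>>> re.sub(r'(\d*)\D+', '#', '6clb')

'#'

The pattern matches zero or more of a digit (captured); then one or more of a non-digit.
Matches: at [0:4] → '6clb'.
Each match is replaced by '#'.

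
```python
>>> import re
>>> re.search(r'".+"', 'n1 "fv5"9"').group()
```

The match spans [3:10] → '"fv5"9"'.

'"fv5"9"'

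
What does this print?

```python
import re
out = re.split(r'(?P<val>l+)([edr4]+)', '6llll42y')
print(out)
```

['6', 'llll', '4', '2y']

The pattern matches one or more of a literal 'l' (captured as 'val'); then one or more of one of [edr4] (captured).
Matches to split on: at [1:6] → 'llll4'.
Because the pattern has a capturing group, `split` also inserts each captured text between the pieces.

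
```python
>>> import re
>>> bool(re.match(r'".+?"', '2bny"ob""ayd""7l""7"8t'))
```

False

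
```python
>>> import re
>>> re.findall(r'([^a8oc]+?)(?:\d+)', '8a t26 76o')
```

The pattern matches one or more of any character except [a8oc] (lazy) (captured); then one or more of a digit (non-capturing group).
A non-greedy quantifier consumes as few characters as it can — just enough that the remainder of the pattern still matches from where it stops; whatever follows it matches normally.
Walking the string: at [2:6] match ' t26', group 1 = ' t'; at [6:9] match ' 76', group 1 = ' '.
With a single group, `findall` returns only what that group captured — 2 items.

[' t', ' ']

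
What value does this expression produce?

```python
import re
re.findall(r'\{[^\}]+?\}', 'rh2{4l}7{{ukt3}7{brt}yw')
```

Matches: at [3:7] → '{4l}'; at [8:15] → '{{ukt3}'; at [16:21] → '{brt}'.
No capturing groups, so `findall` returns the 3 full match strings.

['{4l}', '{{ukt3}', '{brt}']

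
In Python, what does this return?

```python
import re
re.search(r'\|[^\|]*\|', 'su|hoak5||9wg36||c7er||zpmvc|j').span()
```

The match spans [2:9] → '|hoak5|'.

(2, 9)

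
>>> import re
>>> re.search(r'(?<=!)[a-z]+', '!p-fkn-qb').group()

'p'

The `(?=…)`/`(?<=…)` assertion just peeks at neighbouring text; it doesn't advance the match position.
`re.search` tries every starting position until one works.
The match spans [1:2] → 'p'.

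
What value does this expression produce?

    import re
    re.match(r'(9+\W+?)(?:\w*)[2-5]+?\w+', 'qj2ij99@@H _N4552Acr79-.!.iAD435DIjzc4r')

The pattern matches one or more of the literal '9', then one or more of a non-word character (lazy) (captured); then zero or more of a word character (non-capturing group); then one or more of a character in [2-5] (lazy), then one or more of a word character.
With `match`, the pattern is implicitly anchored at the beginning.
Here position 0 doesn't satisfy it, so the call returns None.

None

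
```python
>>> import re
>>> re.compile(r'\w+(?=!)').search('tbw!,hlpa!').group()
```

'tbw'

Because the assertion is zero-width, the text it checks is not consumed and won't appear in the result.
`re.search` scans for the first position where the pattern succeeds.
The match spans [0:3] → 'tbw'.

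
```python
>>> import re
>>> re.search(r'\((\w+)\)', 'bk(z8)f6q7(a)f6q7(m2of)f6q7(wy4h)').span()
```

(2, 6)

The match spans [2:6] → '(z8)'.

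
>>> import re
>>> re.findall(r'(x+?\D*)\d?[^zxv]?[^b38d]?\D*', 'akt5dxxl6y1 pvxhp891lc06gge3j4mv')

['xxl']

Pattern: one or more of the literal 'x' (lazy), then zero or more of a non-digit (captured); then optionally a digit; then optionally any character except [zxv], then optionally any character except [b38d], then zero or more of a non-digit.
Walking the string: at [5:17] match 'xxl6y1 pvxhp', group 1 = 'xxl'.
Because there's exactly one group, `findall` drops the full match and keeps group 1 from the one hit.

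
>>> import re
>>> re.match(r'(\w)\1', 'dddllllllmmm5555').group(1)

'd'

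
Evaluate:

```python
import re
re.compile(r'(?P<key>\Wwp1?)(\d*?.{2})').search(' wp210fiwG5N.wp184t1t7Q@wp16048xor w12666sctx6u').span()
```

This matches a non-word character, then the literal 'wp', then optionally the literal '1' (captured as 'key'); then zero or more of a digit (lazy), then exactly 2 of any character (captured).
With the lazy modifier that quantifier settles for the fewest repetitions that let the rest of the pattern succeed (the atoms after it are unaffected and can still be greedy).
`re.search` scans for the first position where the pattern succeeds.
The match spans [0:5] → ' wp21'.
Captured: group 1 = ' wp', group 2 = '21'.

(0, 5)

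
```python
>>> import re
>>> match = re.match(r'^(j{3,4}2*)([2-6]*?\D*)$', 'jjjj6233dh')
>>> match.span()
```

With `match`, the pattern is implicitly anchored at the beginning.
The match spans [0:10] → 'jjjj6233dh'.

(0, 10)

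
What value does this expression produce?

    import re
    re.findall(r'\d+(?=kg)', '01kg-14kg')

Lookahead/lookbehind check context without consuming it, so the matched span excludes the asserted characters.
Matches: at [0:2] → '01'; at [5:7] → '14'.
Since nothing is captured, `findall` lists the 2 matched substrings directly.

['01', '14']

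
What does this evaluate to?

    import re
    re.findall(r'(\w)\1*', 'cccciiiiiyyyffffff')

['c', 'i', 'y', 'f']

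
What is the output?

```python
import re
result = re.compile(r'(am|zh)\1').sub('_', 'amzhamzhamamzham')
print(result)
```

amzhamzh_zham

`\1` is not a pattern — it's the concrete string captured by group 1, re-applied verbatim.
Matches: at [8:12] → 'amam'.
`sub` substitutes '_' at each match site.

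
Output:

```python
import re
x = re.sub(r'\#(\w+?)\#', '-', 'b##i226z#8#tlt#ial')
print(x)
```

`sub` substitutes '-' at each match site.

b#-8-ial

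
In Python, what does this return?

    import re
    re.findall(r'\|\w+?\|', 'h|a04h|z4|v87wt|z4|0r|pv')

Walking the string: at [1:7] → '|a04h|'; at [9:16] → '|v87wt|'; at [18:22] → '|0r|'.
With no groups in the pattern, `findall` gives back each whole match — 3 here.

['|a04h|', '|v87wt|', '|0r|']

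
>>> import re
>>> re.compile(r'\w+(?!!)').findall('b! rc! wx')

['r', 'wx']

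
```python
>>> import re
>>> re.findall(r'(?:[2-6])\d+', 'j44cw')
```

Since nothing is captured, `findall` lists the 1 matched substring directly.

['44']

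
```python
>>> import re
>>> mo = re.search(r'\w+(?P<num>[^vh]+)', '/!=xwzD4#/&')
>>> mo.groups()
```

The match spans [3:11] → 'xwzD4#/&'.
Captured: group 1 = '#/&'.

('#/&',)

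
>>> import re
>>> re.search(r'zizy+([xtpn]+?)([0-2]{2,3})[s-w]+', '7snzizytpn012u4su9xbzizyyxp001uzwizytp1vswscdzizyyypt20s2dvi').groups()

The match spans [3:14] → 'zizytpn012u'.
Captured: group 1 = 'tpn', group 2 = '012'.

('tpn', '012')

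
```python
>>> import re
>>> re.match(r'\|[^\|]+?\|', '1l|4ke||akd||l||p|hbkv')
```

None

`re.match` won't scan ahead — the pattern has to work from the very first character.
Here the string doesn't start with a match, so the call returns None.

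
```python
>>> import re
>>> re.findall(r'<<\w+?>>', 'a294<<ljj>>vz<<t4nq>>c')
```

['<<ljj>>', '<<t4nq>>']

Matches: at [4:11] → '<<ljj>>'; at [13:21] → '<<t4nq>>'.
Since nothing is captured, `findall` lists the 2 matched substrings directly.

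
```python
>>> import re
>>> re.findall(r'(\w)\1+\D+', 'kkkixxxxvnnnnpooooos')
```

['k']

`\1` is not a pattern — it's the concrete string captured by group 1, re-applied verbatim.
Matches: at [0:20] match 'kkkixxxxvnnnnpooooos', group 1 = 'k'.
`findall` collects group 1 from the one match (1 total).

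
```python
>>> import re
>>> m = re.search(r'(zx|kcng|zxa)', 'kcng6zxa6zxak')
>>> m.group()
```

`re.search` scans for the first position where the pattern succeeds.
The match spans [0:4] → 'kcng'.
Captured: group 1 = 'kcng'.

'kcng'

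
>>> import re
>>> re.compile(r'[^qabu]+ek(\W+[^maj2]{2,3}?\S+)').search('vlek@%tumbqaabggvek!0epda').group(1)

'@%tumbqaabggvek!0epda'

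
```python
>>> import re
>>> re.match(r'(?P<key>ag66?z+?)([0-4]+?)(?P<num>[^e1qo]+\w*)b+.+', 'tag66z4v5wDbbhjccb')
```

With `match`, the pattern is implicitly anchored at the beginning.
Here the string doesn't start with a match, so the call returns None.

None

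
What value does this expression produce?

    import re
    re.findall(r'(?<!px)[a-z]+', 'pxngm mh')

The negative lookaround is zero-width — it rules out positions where the adjacent text would match, without consuming anything.
Matches: at [0:5] → 'pxngm'; at [6:8] → 'mh'.
No capturing groups, so `findall` returns the 2 full match strings.

['pxngm', 'mh']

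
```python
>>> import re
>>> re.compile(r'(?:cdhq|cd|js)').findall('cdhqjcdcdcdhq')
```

Alternation tries branches left to right and keeps the first one that lets the overall match succeed at that position.
With no groups in the pattern, `findall` gives back each whole match — 4 here.

['cdhq', 'cd', 'cd', 'cdhq']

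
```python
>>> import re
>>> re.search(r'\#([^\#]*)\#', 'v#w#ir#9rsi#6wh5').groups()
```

The match spans [1:4] → '#w#'.
Captured: group 1 = 'w'.

('w',)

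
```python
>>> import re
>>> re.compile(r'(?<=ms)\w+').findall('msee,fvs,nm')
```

The `(?=…)`/`(?<=…)` assertion just peeks at neighbouring text; it doesn't advance the match position.
Walking the string: at [2:4] → 'ee'.
With no groups in the pattern, `findall` gives back each whole match — 1 here.

['ee']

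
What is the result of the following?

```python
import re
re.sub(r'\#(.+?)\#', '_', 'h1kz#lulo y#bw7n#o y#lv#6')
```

Each match is replaced by '_'.

'h1kz_bw7n_lv#6'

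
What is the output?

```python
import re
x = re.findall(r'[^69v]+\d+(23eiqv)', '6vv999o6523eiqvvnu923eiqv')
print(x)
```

['23eiqv', '23eiqv']

Pattern: one or more of any character except [69v], then one or more of a digit; then the literal '23e', then the literal 'iqv' (captured).
Walking the string: at [6:15] match 'o6523eiqv', group 1 = '23eiqv'; at [16:25] match 'nu923eiqv', group 1 = '23eiqv'.
One capturing group, so `findall` returns just the captured substring from each match — 2 in all.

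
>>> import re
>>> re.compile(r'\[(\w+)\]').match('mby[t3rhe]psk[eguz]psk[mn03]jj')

`match` is anchored at position 0; if the pattern doesn't fit there, it returns None.
Here the string doesn't start with a match, so the call returns None.

None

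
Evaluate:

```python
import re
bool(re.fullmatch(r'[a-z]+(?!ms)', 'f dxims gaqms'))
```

False

The negative lookahead/lookbehind blocks any match where the forbidden context is present.
`re.fullmatch` is like wrapping the pattern in `^…$` (in single-line mode).
Here the string isn't matched end-to-end, so the call returns None, and `bool(None)` is False.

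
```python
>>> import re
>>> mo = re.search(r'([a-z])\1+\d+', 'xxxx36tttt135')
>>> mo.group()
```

The backreference `\1` re-matches whatever the first group consumed, character for character.
Unlike `match`, `search` isn't anchored — it looks for the pattern anywhere in the string.
The match spans [0:6] → 'xxxx36'.
Captured: group 1 = 'x'.

'xxxx36'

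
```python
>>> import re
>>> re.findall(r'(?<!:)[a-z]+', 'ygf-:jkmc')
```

['ygf', 'kmc']

A negative assertion filters positions out without eating any characters.
Walking the string: at [0:3] → 'ygf'; at [6:9] → 'kmc'.
With no groups in the pattern, `findall` gives back each whole match — 2 here.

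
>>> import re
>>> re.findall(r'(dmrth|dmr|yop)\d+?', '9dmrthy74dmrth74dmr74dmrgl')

['dmrth', 'dmr']

`findall` collects group 1 from each match (2 total).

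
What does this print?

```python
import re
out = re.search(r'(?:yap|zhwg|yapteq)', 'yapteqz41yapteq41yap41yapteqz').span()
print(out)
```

The regex engine tests alternatives in the order written; an earlier branch that matches wins even if a later one would match more.
Unlike `match`, `search` isn't anchored — it looks for the pattern anywhere in the string.
The match spans [0:3] → 'yap'.

(0, 3)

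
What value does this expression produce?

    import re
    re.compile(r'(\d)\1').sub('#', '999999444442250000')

`\1` is not a pattern — it's the concrete string captured by group 1, re-applied verbatim.
Matches: at [0:2] → '99'; at [2:4] → '99'; at [4:6] → '99'; at [6:8] → '44'; at [8:10] → '44'; ….
Every occurrence is swapped for '#'.

'#####4#5##'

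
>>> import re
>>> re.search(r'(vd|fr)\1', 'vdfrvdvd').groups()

`\1` is not a pattern — it's the concrete string captured by group 1, re-applied verbatim.
Unlike `match`, `search` isn't anchored — it looks for the pattern anywhere in the string.
The match spans [4:8] → 'vdvd'.
Captured: group 1 = 'vd'.

('vd',)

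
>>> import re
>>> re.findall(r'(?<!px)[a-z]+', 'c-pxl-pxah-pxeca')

['c', 'pxl', 'pxah', 'pxeca']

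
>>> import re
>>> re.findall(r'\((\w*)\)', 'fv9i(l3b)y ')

['l3b']

One capturing group, so `findall` returns just the captured substring from the one match — 1 in all.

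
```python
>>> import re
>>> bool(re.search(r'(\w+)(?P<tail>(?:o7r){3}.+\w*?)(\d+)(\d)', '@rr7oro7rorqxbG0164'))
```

False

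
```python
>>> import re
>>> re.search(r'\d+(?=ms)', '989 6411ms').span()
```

(4, 8)

Because the assertion is zero-width, the text it checks is not consumed and won't appear in the result.
The match spans [4:8] → '6411'.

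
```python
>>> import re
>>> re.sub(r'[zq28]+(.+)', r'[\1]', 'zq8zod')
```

The replacement refers to a captured group, so each match is rewritten using its own captured text.

'[od]'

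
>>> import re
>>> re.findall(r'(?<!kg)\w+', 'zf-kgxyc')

['zf', 'kgxyc']

The negative lookahead/lookbehind blocks any match where the forbidden context is present.
No capturing groups, so `findall` returns the 2 full match strings.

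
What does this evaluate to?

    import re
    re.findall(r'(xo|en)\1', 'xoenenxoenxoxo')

A backreference is literal: `\1` must see the identical characters the first group matched.
Scanning left to right: at [2:6] match 'enen', group 1 = 'en'; at [10:14] match 'xoxo', group 1 = 'xo'.
With a single group, `findall` returns only what that group captured — 2 items.

['en', 'xo']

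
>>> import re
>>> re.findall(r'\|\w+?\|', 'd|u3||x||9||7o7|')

['|u3|', '|x|', '|9|', '|7o7|']

Walking the string: at [1:5] → '|u3|'; at [5:8] → '|x|'; at [8:11] → '|9|'; at [11:16] → '|7o7|'.
No capturing groups, so `findall` returns the 4 full match strings.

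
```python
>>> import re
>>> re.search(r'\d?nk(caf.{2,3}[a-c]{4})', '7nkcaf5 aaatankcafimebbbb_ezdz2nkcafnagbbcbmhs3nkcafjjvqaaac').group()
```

Pattern: optionally a digit, then the literal 'nk'; then the literal 'caf', then 2 to 3 of any character, then exactly 4 of a character in [a-c] (captured).
`re.search` scans for the first position where the pattern succeeds.
The match spans [13:25] → 'nkcafimebbbb'.
Captured: group 1 = 'cafimebbbb'.

'nkcafimebbbb'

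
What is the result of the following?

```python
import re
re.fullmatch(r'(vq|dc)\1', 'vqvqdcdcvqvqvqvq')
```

None

`fullmatch` succeeds only if the pattern covers the string from start to end.
Here there's no way to consume every character, so the call returns None.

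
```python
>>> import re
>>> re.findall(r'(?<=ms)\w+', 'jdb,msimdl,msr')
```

['imdl', 'r']

The lookaround is zero-width — it requires the adjacent text to match without consuming it, so the asserted text isn't part of the match.
Walking the string: at [6:10] → 'imdl'; at [13:14] → 'r'.
No capturing groups, so `findall` returns the 2 full match strings.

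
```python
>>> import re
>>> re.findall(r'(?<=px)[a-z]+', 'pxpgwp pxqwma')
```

['pgwp', 'qwma']

The lookaround is zero-width — it requires the adjacent text to match without consuming it, so the asserted text isn't part of the match.
No capturing groups, so `findall` returns the 2 full match strings.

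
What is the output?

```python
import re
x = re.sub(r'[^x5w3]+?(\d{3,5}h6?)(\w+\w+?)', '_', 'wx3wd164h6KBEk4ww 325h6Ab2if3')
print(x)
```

This matches one or more of any character except [x5w3] (lazy); then 3 to 5 of a digit, then a literal 'h', then optionally a literal '6' (captured); then one or more of a word character, then one or more of a word character (lazy) (captured).
Matches: at [4:17] → 'd164h6KBEk4ww'; at [17:29] → ' 325h6Ab2if3'.
`sub` substitutes '_' at each match site.

wx3w__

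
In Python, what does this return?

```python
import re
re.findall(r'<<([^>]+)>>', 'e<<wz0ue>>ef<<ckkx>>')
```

One capturing group, so `findall` returns just the captured substring from each match — 2 in all.

['wz0ue', 'ckkx']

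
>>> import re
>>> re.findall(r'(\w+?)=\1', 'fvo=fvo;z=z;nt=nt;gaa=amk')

['fvo', 'z', 'nt', 'a']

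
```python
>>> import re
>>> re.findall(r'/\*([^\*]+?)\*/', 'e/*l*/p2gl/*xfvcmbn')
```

['l']

`findall` collects group 1 from the one match (1 total).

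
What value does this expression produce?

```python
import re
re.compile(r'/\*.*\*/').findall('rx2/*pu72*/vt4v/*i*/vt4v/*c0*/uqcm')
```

['/*pu72*/vt4v/*i*/vt4v/*c0*/']

No capturing groups, so `findall` returns the 1 full match string.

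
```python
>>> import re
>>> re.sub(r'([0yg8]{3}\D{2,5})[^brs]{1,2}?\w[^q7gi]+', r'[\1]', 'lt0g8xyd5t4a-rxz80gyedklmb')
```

The pattern matches exactly 3 of one of [0yg8], then 2 to 5 of a non-digit (captured); then 1 to 2 of any character except [brs] (lazy), then a word character, then one or more of any character except [q7gi].
Matches: at [2:18] → '0g8xyd5t4a-rxz80'.
`\1` in the replacement pulls in group 1's text for each match.

'lt[0g8xyd]gyedklmb'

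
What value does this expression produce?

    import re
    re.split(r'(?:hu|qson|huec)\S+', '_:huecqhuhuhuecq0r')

['_:', '']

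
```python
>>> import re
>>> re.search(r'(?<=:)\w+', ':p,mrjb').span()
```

(1, 2)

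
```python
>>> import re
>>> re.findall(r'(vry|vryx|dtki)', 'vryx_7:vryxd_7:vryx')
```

Alternation tries branches left to right and keeps the first one that lets the overall match succeed at that position.
Because there's exactly one group, `findall` drops the full match and keeps group 1 from each hit.

['vry', 'vry', 'vry']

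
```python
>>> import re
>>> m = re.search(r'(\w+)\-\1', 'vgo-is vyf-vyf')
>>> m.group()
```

'vyf-vyf'

The backreference `\1` re-matches whatever the first group consumed, character for character.
The match spans [7:14] → 'vyf-vyf'.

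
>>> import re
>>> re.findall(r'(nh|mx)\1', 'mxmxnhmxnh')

The backreference `\1` re-matches whatever the first group consumed, character for character.
Walking the string: at [0:4] match 'mxmx', group 1 = 'mx'.
With a single group, `findall` returns only what that group captured — 1 item.

['mx']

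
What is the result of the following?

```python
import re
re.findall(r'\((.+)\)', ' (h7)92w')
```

Scanning left to right: at [1:5] match '(h7)', group 1 = 'h7'.
With a single group, `findall` returns only what that group captured — 1 item.

['h7']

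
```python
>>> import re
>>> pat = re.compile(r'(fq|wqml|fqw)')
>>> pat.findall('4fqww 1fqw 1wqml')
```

['fq', 'fq', 'wqml']

Alternation isn't longest-match — the leftmost alternative that fits at this position is chosen.
Because there's exactly one group, `findall` drops the full match and keeps group 1 from each hit.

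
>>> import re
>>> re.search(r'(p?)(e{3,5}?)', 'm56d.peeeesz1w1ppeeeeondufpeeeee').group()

Because the quantifier is non-greedy, it stops expanding at the earliest point where the rest of the pattern can succeed.
The match spans [5:9] → 'peee'.

'peee'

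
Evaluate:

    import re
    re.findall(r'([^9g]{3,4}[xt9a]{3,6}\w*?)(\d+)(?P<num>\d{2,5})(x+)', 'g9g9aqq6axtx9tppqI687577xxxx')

[('aqq6axtx9tppqI', '6875', '77', 'xxxx')]

Pattern: 3 to 4 of any character except [9g], then 3 to 6 of one of [xt9a], then zero or more of a word character (lazy) (captured); then one or more of a digit (captured); then 2 to 5 of a digit (captured as 'num'); then one or more of a literal 'x' (captured).
Lazy quantifiers expand one character at a time until the remainder of the pattern can match.
Scanning left to right: at [4:28] match 'aqq6axtx9tppqI687577xxxx', groups = ('aqq6axtx9tppqI', '6875', '77', 'xxxx').
4 groups means the one result is a tuple of 4 captured strings — 1 here.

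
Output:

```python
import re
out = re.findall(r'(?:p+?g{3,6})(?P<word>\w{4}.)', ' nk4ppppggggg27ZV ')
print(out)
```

['27ZV ']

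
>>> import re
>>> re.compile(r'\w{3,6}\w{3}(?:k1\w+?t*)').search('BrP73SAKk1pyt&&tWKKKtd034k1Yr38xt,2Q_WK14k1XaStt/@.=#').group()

'BrP73SAKk1p'

Pattern: 3 to 6 of a word character, then exactly 3 of a word character; then the literal 'k1', then one or more of a word character (lazy), then zero or more of a literal 't' (non-capturing group).
Lazy quantifiers expand one character at a time until the remainder of the pattern can match.
`re.search` tries every starting position until one works.
The match spans [0:11] → 'BrP73SAKk1p'.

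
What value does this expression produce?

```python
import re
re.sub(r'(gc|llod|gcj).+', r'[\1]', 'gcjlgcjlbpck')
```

'[gc]'

The regex engine tests alternatives in the order written; an earlier branch that matches wins even if a later one would match more.
Matches: at [0:12] → 'gcjlgcjlbpck'.
`\1` in the replacement pulls in group 1's text for each match.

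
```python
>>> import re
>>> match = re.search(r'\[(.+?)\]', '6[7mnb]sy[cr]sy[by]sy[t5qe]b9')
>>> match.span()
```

(1, 7)

`search` walks the string left to right and returns the first match it finds.
The match spans [1:7] → '[7mnb]'.
Captured: group 1 = '7mnb'.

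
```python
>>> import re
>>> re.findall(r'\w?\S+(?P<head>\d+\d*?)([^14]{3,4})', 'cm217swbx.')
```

[('7', 'swbx')]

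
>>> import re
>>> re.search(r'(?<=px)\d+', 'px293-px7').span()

(2, 5)

The lookaround is zero-width — it requires the adjacent text to match without consuming it, so the asserted text isn't part of the match.
The match spans [2:5] → '293'.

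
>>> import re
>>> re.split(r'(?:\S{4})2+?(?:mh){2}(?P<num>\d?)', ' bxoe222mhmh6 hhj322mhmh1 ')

With a capturing group present, the delimiter's captured portion is kept in the result list.

[' ', '6', ' ', '1', ' ']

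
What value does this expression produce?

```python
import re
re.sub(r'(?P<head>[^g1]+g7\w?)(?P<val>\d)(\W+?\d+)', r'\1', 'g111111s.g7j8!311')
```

'g111111s.g7j'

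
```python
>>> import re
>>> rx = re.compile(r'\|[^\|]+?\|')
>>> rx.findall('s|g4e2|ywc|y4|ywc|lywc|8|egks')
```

['|g4e2|', '|y4|', '|lywc|']

Scanning left to right: at [1:7] → '|g4e2|'; at [10:14] → '|y4|'; at [17:23] → '|lywc|'.
No capturing groups, so `findall` returns the 3 full match strings.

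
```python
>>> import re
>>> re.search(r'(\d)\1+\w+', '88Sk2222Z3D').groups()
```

('8',)

The match spans [0:11] → '88Sk2222Z3D'.
Captured: group 1 = '8'.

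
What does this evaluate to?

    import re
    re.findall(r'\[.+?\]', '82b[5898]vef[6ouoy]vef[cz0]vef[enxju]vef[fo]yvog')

Lazy quantifiers expand one character at a time until the remainder of the pattern can match.
Walking the string: at [3:9] → '[5898]'; at [12:19] → '[6ouoy]'; at [22:27] → '[cz0]'; at [30:37] → '[enxju]'; at [40:44] → '[fo]'.
No capturing groups, so `findall` returns the 5 full match strings.

['[5898]', '[6ouoy]', '[cz0]', '[enxju]', '[fo]']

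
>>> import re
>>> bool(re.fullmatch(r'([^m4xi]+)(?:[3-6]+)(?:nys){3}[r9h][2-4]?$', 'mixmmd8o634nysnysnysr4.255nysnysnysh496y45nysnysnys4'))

`re.fullmatch` is like wrapping the pattern in `^…$` (in single-line mode).
Here the pattern can't cover the whole string, so the call returns None, and `bool(None)` is False.

False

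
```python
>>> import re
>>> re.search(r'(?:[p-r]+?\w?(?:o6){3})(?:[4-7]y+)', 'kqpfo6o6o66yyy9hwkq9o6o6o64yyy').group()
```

'qpfo6o6o66yyy'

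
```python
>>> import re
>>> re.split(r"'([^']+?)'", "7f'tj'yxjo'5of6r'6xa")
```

['7f', 'tj', 'yxjo', '5of6r', '6xa']

Matches to split on: at [2:6] → "'tj'"; at [10:17] → "'5of6r'".
With a capturing group present, the delimiter's captured portion is kept in the result list.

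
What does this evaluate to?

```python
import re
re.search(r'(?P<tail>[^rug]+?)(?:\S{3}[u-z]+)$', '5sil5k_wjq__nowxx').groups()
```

('5sil5k_wjq_',)

Pattern: one or more of any character except [rug] (lazy) (captured as 'tail'); then exactly 3 of a non-whitespace character, then one or more of a character in [u-z] (non-capturing group); then anchored at the end.
The `?` after the quantifier makes it lazy — it takes as little as possible before letting the rest of the pattern try.
`re.search` tries every starting position until one works.
The match spans [0:17] → '5sil5k_wjq__nowxx'.
Captured: group 1 = '5sil5k_wjq_'.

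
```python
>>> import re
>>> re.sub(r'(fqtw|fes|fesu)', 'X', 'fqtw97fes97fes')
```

Each match is replaced by 'X'.

'X97X97X'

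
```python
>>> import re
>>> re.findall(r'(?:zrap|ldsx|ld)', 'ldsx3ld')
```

['ldsx', 'ld']

Alternation isn't longest-match — the leftmost alternative that fits at this position is chosen.
Since nothing is captured, `findall` lists the 2 matched substrings directly.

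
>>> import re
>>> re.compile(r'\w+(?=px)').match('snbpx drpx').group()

`re.match` won't scan ahead — the pattern has to work from the very first character.
The match spans [0:3] → 'snb'.

'snb'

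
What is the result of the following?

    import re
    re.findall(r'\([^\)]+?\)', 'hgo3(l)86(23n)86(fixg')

Walking the string: at [4:7] → '(l)'; at [9:14] → '(23n)'.
Since nothing is captured, `findall` lists the 2 matched substrings directly.

['(l)', '(23n)']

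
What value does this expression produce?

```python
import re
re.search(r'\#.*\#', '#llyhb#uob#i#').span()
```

(0, 13)

The match spans [0:13] → '#llyhb#uob#i#'.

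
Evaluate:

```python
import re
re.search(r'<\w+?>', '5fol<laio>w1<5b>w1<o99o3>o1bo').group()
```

`search` walks the string left to right and returns the first match it finds.
The match spans [4:10] → '<laio>'.

'<laio>'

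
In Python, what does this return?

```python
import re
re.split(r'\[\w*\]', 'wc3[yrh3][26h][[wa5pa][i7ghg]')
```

['wc3', '', '[', '', '']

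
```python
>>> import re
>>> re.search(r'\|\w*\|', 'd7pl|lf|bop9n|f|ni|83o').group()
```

'|lf|'

The match spans [4:8] → '|lf|'.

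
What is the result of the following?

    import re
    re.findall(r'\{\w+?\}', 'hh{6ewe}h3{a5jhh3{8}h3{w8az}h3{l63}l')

['{6ewe}', '{8}', '{w8az}', '{l63}']

Scanning left to right: at [2:8] → '{6ewe}'; at [17:20] → '{8}'; at [22:28] → '{w8az}'; at [30:35] → '{l63}'.
Since nothing is captured, `findall` lists the 4 matched substrings directly.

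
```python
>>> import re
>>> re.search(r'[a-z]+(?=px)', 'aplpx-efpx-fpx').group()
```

'apl'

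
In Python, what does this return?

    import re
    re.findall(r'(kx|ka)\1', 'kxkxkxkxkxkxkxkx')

['kx', 'kx', 'kx', 'kx']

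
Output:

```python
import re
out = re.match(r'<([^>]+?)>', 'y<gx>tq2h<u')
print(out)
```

`re.match` won't scan ahead — the pattern has to work from the very first character.
Here position 0 doesn't satisfy it, so the call returns None.

None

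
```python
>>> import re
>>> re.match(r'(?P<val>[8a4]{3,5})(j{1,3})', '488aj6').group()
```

This matches 3 to 5 of one of [8a4] (captured as 'val'); then 1 to 3 of a literal 'j' (captured).
`match` is anchored at position 0; if the pattern doesn't fit there, it returns None.
The match spans [0:5] → '488aj'.
Captured: group 1 = '488a', group 2 = 'j'.

'488aj'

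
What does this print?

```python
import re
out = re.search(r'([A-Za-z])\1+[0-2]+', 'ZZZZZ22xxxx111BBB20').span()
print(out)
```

After group 1 captures some text, `\1` only succeeds where that same text appears again.
The match spans [0:7] → 'ZZZZZ22'.

(0, 7)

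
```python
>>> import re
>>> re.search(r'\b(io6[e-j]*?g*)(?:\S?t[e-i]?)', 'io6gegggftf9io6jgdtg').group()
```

'io6gegggftf'

The pattern matches a word boundary (`\b`, zero-width); then the literal 'io6', then zero or more of a character in [e-j] (lazy), then zero or more of the literal 'g' (captured); then optionally a non-whitespace character, then the literal 't', then optionally a character in [e-i] (non-capturing group).
The match spans [0:11] → 'io6gegggftf'.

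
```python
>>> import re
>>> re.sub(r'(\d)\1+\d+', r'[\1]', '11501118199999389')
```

The backreference `\1` re-matches whatever the first group consumed, character for character.
Matches: at [0:17] → '11501118199999389'.
`\1` in the replacement pulls in group 1's text for each match.

'[1]'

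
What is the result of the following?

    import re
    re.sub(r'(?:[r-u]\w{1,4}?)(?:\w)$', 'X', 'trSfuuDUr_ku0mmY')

Pattern: a character in [r-u], then 1 to 4 of a word character (lazy) (non-capturing group); then a word character (non-capturing group); then anchored at the end.
Matches: at [11:16] → 'u0mmY'.
Each match is replaced by 'X'.

'trSfuuDUr_kX'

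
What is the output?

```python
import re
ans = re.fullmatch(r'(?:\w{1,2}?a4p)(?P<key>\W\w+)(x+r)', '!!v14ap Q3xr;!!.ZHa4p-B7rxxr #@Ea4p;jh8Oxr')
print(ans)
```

`re.fullmatch` is like wrapping the pattern in `^…$` (in single-line mode).
Here the string isn't matched end-to-end, so the call returns None.

None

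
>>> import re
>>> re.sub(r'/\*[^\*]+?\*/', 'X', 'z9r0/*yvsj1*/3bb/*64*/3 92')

'z9r0X3bbX3 92'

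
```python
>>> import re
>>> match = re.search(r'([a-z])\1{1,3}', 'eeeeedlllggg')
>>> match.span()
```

A backreference is literal: `\1` must see the identical characters the first group matched.
The match spans [0:4] → 'eeee'.

(0, 4)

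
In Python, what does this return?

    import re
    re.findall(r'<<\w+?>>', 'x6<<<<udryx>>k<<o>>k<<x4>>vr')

Scanning left to right: at [4:13] → '<<udryx>>'; at [14:19] → '<<o>>'; at [20:26] → '<<x4>>'.
`findall` yields the raw match text (3 of them) because the pattern has no groups.

['<<udryx>>', '<<o>>', '<<x4>>']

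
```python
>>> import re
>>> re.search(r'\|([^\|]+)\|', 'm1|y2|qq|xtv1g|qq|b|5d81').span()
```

`re.search` tries every starting position until one works.
The match spans [2:6] → '|y2|'.
Captured: group 1 = 'y2'.

(2, 6)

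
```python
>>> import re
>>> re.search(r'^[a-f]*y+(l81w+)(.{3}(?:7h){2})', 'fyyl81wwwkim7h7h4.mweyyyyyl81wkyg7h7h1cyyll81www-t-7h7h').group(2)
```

'kim7h7h'

The pattern matches anchored at the start of the string; then zero or more of a character in [a-f], then one or more of the literal 'y'; then the literal 'l81', then one or more of the literal 'w' (captured); then exactly 3 of any character, then the literal '7h' repeated 2 times (captured).
`re.search` scans for the first position where the pattern succeeds.
The match spans [0:16] → 'fyyl81wwwkim7h7h'.
Captured: group 1 = 'l81www', group 2 = 'kim7h7h'.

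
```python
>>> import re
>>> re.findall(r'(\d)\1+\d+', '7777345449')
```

['7']

`\1` has to match the exact text group 1 already captured.
Because there's exactly one group, `findall` drops the full match and keeps group 1 from the one hit.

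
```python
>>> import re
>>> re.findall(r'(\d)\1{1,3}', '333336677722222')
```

['3', '6', '7', '2']

A backreference is literal: `\1` must see the identical characters the first group matched.
With a single group, `findall` returns only what that group captured — 4 items.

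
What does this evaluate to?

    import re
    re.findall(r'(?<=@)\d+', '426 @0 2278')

Lookahead/lookbehind check context without consuming it, so the matched span excludes the asserted characters.
With no groups in the pattern, `findall` gives back each whole match — 1 here.

['0']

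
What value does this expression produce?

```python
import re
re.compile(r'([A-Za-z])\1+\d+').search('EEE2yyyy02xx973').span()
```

After group 1 captures some text, `\1` only succeeds where that same text appears again.
The match spans [0:4] → 'EEE2'.

(0, 4)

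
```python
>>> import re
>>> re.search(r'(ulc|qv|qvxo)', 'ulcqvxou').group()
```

'ulc'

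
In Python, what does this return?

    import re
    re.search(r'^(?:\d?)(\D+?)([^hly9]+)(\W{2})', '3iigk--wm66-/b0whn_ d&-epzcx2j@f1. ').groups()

('i', 'igk--wm66', '-/')

The match spans [0:13] → '3iigk--wm66-/'.
Captured: group 1 = 'i', group 2 = 'igk--wm66', group 3 = '-/'.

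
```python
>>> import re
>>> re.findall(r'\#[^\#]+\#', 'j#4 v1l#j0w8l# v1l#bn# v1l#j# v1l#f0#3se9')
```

['#4 v1l#', '# v1l#', '# v1l#', '# v1l#']

Walking the string: at [1:8] → '#4 v1l#'; at [13:19] → '# v1l#'; at [21:27] → '# v1l#'; at [28:34] → '# v1l#'.
With no groups in the pattern, `findall` gives back each whole match — 4 here.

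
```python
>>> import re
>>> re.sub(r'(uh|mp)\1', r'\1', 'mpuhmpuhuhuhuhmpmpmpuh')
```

'mpuhmpuhuhmpmpuh'

The backreference `\1` re-matches whatever the first group consumed, character for character.
Each match is replaced using the text its own group 1 captured.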